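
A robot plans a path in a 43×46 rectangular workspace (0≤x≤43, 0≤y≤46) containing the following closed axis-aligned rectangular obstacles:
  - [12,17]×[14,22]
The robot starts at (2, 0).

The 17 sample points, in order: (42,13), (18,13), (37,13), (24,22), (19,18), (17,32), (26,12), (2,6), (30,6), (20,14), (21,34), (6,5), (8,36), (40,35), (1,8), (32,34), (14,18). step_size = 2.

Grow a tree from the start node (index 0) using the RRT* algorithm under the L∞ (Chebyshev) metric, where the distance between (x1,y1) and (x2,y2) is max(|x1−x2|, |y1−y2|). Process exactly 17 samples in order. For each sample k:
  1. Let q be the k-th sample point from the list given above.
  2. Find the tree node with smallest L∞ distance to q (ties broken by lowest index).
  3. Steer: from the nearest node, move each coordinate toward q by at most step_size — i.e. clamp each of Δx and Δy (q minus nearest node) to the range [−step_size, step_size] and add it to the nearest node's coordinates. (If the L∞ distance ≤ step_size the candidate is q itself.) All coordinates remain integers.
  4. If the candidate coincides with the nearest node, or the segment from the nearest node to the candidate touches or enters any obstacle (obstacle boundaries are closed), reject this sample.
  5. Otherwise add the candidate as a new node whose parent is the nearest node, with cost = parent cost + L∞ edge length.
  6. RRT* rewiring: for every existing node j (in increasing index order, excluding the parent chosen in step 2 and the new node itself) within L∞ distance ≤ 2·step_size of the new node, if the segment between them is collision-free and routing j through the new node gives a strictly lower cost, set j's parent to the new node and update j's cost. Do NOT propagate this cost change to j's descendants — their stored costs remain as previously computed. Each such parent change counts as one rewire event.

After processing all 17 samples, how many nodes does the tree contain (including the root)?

Node count: 17

1. q=(42,13) nearest=0 d=40 new=(4,2) → add node 1 parent=0 cost=2
2. q=(18,13) nearest=1 d=14 new=(6,4) → add node 2 parent=1 cost=4
3. q=(37,13) nearest=2 d=31 new=(8,6) → add node 3 parent=2 cost=6
4. q=(24,22) nearest=3 d=16 new=(10,8) → add node 4 parent=3 cost=8
5. q=(19,18) nearest=4 d=10 new=(12,10) → add node 5 parent=4 cost=10
6. q=(17,32) nearest=5 d=22 new=(14,12) → add node 6 parent=5 cost=12
7. q=(26,12) nearest=6 d=12 new=(16,12) → add node 7 parent=6 cost=14
8. q=(2,6) nearest=1 d=4 new=(2,4) → add node 8 parent=1 cost=4
9. q=(30,6) nearest=7 d=14 new=(18,10) → add node 9 parent=7 cost=16
10. q=(20,14) nearest=7 d=4 new=(18,14) → add node 10 parent=7 cost=16
11. q=(21,34) nearest=10 d=20 new=(20,16) → add node 11 parent=10 cost=18
12. q=(6,5) nearest=2 d=1 new=(6,5) → add node 12 parent=2 cost=5
13. q=(8,36) nearest=11 d=20 new=(18,18) → add node 13 parent=11 cost=20
14. q=(40,35) nearest=11 d=20 new=(22,18) → add node 14 parent=11 cost=20
15. q=(1,8) nearest=8 d=4 new=(1,6) → add node 15 parent=8 cost=6
16. q=(32,34) nearest=13 d=16 new=(20,20) → add node 16 parent=13 cost=22
17. q=(14,18) nearest=10 d=4 new=(16,16) → blocked by [12,17]×[14,22], reject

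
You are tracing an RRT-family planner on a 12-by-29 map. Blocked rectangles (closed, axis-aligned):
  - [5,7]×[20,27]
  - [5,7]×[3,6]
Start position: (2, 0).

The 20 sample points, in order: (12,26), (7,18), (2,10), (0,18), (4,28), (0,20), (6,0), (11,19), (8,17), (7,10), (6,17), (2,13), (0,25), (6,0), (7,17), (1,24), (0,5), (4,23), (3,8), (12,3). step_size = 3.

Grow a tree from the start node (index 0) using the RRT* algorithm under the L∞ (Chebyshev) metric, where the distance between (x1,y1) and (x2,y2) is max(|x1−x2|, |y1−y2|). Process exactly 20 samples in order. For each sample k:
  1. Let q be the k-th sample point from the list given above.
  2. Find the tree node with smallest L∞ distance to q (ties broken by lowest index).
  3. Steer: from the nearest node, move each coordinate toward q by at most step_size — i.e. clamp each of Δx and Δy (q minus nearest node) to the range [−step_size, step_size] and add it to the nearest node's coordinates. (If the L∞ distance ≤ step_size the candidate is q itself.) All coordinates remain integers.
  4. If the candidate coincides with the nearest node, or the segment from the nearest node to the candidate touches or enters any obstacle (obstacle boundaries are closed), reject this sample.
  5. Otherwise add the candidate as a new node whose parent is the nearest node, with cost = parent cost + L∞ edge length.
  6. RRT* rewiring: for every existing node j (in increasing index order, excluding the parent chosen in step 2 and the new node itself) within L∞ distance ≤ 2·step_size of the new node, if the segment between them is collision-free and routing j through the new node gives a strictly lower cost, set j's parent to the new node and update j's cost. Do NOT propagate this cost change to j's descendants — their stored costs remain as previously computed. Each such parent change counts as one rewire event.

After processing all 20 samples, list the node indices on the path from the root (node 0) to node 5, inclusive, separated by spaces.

1. q=(12,26) nearest=0 d=26 new=(5,3) → blocked by [5,7]×[3,6], reject
2. q=(7,18) nearest=0 d=18 new=(5,3) → blocked by [5,7]×[3,6], reject
3. q=(2,10) nearest=0 d=10 new=(2,3) → add node 1 parent=0 cost=3
4. q=(0,18) nearest=1 d=15 new=(0,6) → add node 2 parent=1 cost=6
5. q=(4,28) nearest=2 d=22 new=(3,9) → add node 3 parent=2 cost=9
6. q=(0,20) nearest=3 d=11 new=(0,12) → add node 4 parent=3 cost=12
7. q=(6,0) nearest=0 d=4 new=(5,0) → add node 5 parent=0 cost=3
8. q=(11,19) nearest=3 d=10 new=(6,12) → add node 6 parent=3 cost=12
9. q=(8,17) nearest=6 d=5 new=(8,15) → add node 7 parent=6 cost=15
10. q=(7,10) nearest=6 d=2 new=(7,10) → add node 8 parent=6 cost=14
11. q=(6,17) nearest=7 d=2 new=(6,17) → add node 9 parent=7 cost=17
12. q=(2,13) nearest=4 d=2 new=(2,13) → add node 10 parent=4 cost=14
13. q=(0,25) nearest=9 d=8 new=(3,20) → add node 11 parent=9 cost=20
14. q=(6,0) nearest=5 d=1 new=(6,0) → add node 12 parent=5 cost=4
15. q=(7,17) nearest=9 d=1 new=(7,17) → add node 13 parent=9 cost=18
16. q=(1,24) nearest=11 d=4 new=(1,23) → add node 14 parent=11 cost=23
17. q=(0,5) nearest=2 d=1 new=(0,5) → add node 15 parent=2 cost=7
18. q=(4,23) nearest=11 d=3 new=(4,23) → add node 16 parent=11 cost=23
19. q=(3,8) nearest=3 d=1 new=(3,8) → add node 17 parent=3 cost=10
20. q=(12,3) nearest=12 d=6 new=(9,3) → add node 18 parent=12 cost=7

Path: 0 5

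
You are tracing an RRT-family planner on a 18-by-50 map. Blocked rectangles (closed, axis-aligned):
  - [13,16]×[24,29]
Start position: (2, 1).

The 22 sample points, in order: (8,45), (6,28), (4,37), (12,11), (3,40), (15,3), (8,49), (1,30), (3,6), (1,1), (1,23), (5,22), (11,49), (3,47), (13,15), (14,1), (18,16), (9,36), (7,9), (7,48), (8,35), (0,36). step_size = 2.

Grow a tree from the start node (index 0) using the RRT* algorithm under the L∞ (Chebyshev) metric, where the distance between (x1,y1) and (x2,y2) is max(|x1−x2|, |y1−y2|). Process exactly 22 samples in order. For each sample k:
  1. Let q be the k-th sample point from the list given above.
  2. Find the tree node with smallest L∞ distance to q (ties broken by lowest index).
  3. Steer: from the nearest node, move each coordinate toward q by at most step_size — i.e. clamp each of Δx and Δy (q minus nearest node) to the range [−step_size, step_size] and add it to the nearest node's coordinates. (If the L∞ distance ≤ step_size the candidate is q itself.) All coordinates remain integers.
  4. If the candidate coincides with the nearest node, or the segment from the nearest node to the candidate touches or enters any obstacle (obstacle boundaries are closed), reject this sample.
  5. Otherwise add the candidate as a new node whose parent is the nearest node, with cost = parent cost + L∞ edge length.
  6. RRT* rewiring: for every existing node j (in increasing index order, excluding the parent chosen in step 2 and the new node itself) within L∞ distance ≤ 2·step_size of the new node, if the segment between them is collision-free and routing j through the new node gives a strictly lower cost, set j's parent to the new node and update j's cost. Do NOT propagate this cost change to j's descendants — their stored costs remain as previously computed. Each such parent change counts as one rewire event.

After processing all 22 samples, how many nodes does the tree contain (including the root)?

1. q=(8,45) nearest=0 d=44 new=(4,3) → add node 1 parent=0 cost=2
2. q=(6,28) nearest=1 d=25 new=(6,5) → add node 2 parent=1 cost=4
3. q=(4,37) nearest=2 d=32 new=(4,7) → add node 3 parent=2 cost=6
4. q=(12,11) nearest=2 d=6 new=(8,7) → add node 4 parent=2 cost=6
5. q=(3,40) nearest=3 d=33 new=(3,9) → add node 5 parent=3 cost=8
6. q=(15,3) nearest=4 d=7 new=(10,5) → add node 6 parent=4 cost=8
7. q=(8,49) nearest=5 d=40 new=(5,11) → add node 7 parent=5 cost=10
8. q=(1,30) nearest=7 d=19 new=(3,13) → add node 8 parent=7 cost=12
9. q=(3,6) nearest=3 d=1 new=(3,6) → add node 9 parent=3 cost=7
10. q=(1,1) nearest=0 d=1 new=(1,1) → add node 10 parent=0 cost=1
11. q=(1,23) nearest=8 d=10 new=(1,15) → add node 11 parent=8 cost=14
12. q=(5,22) nearest=11 d=7 new=(3,17) → add node 12 parent=11 cost=16
13. q=(11,49) nearest=12 d=32 new=(5,19) → add node 13 parent=12 cost=18
14. q=(3,47) nearest=13 d=28 new=(3,21) → add node 14 parent=13 cost=20
15. q=(13,15) nearest=4 d=8 new=(10,9) → add node 15 parent=4 cost=8
16. q=(14,1) nearest=6 d=4 new=(12,3) → add node 16 parent=6 cost=10
17. q=(18,16) nearest=15 d=8 new=(12,11) → add node 17 parent=15 cost=10
18. q=(9,36) nearest=14 d=15 new=(5,23) → add node 18 parent=14 cost=22
19. q=(7,9) nearest=4 d=2 new=(7,9) → add node 19 parent=4 cost=8
20. q=(7,48) nearest=18 d=25 new=(7,25) → add node 20 parent=18 cost=24
21. q=(8,35) nearest=20 d=10 new=(8,27) → add node 21 parent=20 cost=26
22. q=(0,36) nearest=21 d=9 new=(6,29) → add node 22 parent=21 cost=28

Node count: 23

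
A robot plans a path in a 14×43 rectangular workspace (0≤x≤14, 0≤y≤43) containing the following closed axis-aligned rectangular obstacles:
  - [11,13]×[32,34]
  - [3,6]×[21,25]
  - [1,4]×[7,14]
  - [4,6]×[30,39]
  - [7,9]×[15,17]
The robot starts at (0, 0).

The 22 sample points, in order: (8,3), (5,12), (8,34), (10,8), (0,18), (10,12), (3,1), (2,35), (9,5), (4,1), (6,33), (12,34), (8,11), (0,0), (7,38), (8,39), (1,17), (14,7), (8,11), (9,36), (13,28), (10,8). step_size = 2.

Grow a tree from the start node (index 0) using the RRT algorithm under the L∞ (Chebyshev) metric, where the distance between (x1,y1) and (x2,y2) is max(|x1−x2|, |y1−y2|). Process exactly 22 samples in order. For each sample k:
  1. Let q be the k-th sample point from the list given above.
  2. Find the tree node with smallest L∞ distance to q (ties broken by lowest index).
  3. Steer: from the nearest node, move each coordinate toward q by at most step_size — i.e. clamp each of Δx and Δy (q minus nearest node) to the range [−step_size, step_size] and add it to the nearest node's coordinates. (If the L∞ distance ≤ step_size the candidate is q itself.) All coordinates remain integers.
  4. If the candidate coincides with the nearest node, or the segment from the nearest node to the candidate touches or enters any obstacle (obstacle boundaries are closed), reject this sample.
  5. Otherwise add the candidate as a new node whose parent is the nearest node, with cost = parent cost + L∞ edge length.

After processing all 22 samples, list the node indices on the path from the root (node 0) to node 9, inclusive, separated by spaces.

1. q=(8,3) nearest=0 d=8 new=(2,2) → add node 1 parent=0 cost=2
2. q=(5,12) nearest=1 d=10 new=(4,4) → add node 2 parent=1 cost=4
3. q=(8,34) nearest=2 d=30 new=(6,6) → add node 3 parent=2 cost=6
4. q=(10,8) nearest=3 d=4 new=(8,8) → add node 4 parent=3 cost=8
5. q=(0,18) nearest=4 d=10 new=(6,10) → add node 5 parent=4 cost=10
6. q=(10,12) nearest=4 d=4 new=(10,10) → add node 6 parent=4 cost=10
7. q=(3,1) nearest=1 d=1 new=(3,1) → add node 7 parent=1 cost=3
8. q=(2,35) nearest=5 d=25 new=(4,12) → blocked by [1,4]×[7,14], reject
9. q=(9,5) nearest=3 d=3 new=(8,5) → add node 8 parent=3 cost=8
10. q=(4,1) nearest=7 d=1 new=(4,1) → add node 9 parent=7 cost=4
11. q=(6,33) nearest=5 d=23 new=(6,12) → add node 10 parent=5 cost=12
12. q=(12,34) nearest=10 d=22 new=(8,14) → add node 11 parent=10 cost=14
13. q=(8,11) nearest=5 d=2 new=(8,11) → add node 12 parent=5 cost=12
14. q=(0,0) nearest=0 d=0 → coincident, reject
15. q=(7,38) nearest=11 d=24 new=(7,16) → blocked by [7,9]×[15,17], reject
16. q=(8,39) nearest=11 d=25 new=(8,16) → blocked by [7,9]×[15,17], reject
17. q=(1,17) nearest=10 d=5 new=(4,14) → blocked by [1,4]×[7,14], reject
18. q=(14,7) nearest=6 d=4 new=(12,8) → add node 13 parent=6 cost=12
19. q=(8,11) nearest=12 d=0 → coincident, reject
20. q=(9,36) nearest=11 d=22 new=(9,16) → blocked by [7,9]×[15,17], reject
21. q=(13,28) nearest=11 d=14 new=(10,16) → blocked by [7,9]×[15,17], reject
22. q=(10,8) nearest=4 d=2 new=(10,8) → add node 14 parent=4 cost=10

Path: 0 1 7 9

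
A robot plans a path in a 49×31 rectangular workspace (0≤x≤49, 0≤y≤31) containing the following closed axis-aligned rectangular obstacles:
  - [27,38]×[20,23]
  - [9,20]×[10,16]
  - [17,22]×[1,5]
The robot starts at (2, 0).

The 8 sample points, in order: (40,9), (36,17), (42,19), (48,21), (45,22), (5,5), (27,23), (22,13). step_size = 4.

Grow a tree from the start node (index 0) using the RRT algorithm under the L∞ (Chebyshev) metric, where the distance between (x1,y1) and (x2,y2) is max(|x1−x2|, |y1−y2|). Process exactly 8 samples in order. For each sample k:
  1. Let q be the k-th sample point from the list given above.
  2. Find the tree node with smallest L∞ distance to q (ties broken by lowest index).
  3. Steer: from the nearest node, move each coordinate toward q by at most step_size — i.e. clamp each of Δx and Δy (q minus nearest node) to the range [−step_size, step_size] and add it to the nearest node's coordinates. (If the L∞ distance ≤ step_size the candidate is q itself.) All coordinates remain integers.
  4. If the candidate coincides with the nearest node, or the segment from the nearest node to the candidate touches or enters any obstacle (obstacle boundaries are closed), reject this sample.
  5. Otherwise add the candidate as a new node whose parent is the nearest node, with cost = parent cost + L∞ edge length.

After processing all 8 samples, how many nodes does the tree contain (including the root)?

Node count: 4

1. q=(40,9) nearest=0 d=38 new=(6,4) → add node 1 parent=0 cost=4
2. q=(36,17) nearest=1 d=30 new=(10,8) → add node 2 parent=1 cost=8
3. q=(42,19) nearest=2 d=32 new=(14,12) → blocked by [9,20]×[10,16], reject
4. q=(48,21) nearest=2 d=38 new=(14,12) → blocked by [9,20]×[10,16], reject
5. q=(45,22) nearest=2 d=35 new=(14,12) → blocked by [9,20]×[10,16], reject
6. q=(5,5) nearest=1 d=1 new=(5,5) → add node 3 parent=1 cost=5
7. q=(27,23) nearest=2 d=17 new=(14,12) → blocked by [9,20]×[10,16], reject
8. q=(22,13) nearest=2 d=12 new=(14,12) → blocked by [9,20]×[10,16], reject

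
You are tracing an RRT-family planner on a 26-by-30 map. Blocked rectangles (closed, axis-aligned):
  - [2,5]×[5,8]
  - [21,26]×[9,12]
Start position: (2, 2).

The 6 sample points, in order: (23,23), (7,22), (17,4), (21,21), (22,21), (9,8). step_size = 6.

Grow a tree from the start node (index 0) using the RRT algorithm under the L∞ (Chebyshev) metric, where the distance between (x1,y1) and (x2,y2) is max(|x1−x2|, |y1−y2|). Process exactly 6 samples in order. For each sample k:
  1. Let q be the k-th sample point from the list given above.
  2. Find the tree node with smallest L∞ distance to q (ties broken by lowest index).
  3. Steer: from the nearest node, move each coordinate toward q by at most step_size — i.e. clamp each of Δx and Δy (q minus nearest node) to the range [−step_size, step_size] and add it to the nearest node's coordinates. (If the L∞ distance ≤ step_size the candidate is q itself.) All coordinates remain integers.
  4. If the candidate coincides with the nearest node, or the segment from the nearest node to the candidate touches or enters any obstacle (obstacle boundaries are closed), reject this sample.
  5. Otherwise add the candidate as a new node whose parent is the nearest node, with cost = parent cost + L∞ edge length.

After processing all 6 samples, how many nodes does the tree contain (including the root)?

Node count: 5

1. q=(23,23) nearest=0 d=21 new=(8,8) → blocked by [2,5]×[5,8], reject
2. q=(7,22) nearest=0 d=20 new=(7,8) → blocked by [2,5]×[5,8], reject
3. q=(17,4) nearest=0 d=15 new=(8,4) → add node 1 parent=0 cost=6
4. q=(21,21) nearest=1 d=17 new=(14,10) → add node 2 parent=1 cost=12
5. q=(22,21) nearest=2 d=11 new=(20,16) → add node 3 parent=2 cost=18
6. q=(9,8) nearest=1 d=4 new=(9,8) → add node 4 parent=1 cost=10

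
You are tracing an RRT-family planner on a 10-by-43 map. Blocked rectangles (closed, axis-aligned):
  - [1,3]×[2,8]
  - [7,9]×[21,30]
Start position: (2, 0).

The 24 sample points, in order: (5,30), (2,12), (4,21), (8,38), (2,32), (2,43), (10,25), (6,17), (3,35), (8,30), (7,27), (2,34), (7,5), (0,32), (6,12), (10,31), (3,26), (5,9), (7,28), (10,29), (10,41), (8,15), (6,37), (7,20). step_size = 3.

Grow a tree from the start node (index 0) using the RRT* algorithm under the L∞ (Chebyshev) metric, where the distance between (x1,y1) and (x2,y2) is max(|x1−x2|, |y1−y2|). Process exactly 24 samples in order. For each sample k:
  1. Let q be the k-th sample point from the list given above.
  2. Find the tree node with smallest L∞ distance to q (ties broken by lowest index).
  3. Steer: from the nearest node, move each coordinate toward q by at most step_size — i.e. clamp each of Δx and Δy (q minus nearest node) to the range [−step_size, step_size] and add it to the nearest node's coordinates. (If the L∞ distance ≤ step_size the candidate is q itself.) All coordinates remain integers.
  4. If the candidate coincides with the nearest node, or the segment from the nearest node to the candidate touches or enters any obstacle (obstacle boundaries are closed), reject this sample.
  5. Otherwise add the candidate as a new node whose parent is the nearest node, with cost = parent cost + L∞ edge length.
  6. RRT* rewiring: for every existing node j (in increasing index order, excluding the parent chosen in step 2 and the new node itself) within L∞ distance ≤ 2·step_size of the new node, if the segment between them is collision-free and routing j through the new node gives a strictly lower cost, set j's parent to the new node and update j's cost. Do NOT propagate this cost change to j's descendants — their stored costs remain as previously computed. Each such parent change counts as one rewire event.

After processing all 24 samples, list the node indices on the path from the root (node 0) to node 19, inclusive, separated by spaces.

1. q=(5,30) nearest=0 d=30 new=(5,3) → add node 1 parent=0 cost=3
2. q=(2,12) nearest=1 d=9 new=(2,6) → blocked by [1,3]×[2,8], reject
3. q=(4,21) nearest=1 d=18 new=(4,6) → add node 2 parent=1 cost=6
4. q=(8,38) nearest=2 d=32 new=(7,9) → add node 3 parent=2 cost=9
5. q=(2,32) nearest=3 d=23 new=(4,12) → add node 4 parent=3 cost=12
6. q=(2,43) nearest=4 d=31 new=(2,15) → add node 5 parent=4 cost=15
7. q=(10,25) nearest=5 d=10 new=(5,18) → add node 6 parent=5 cost=18
8. q=(6,17) nearest=6 d=1 new=(6,17) → add node 7 parent=6 cost=19
9. q=(3,35) nearest=6 d=17 new=(3,21) → add node 8 parent=6 cost=21
10. q=(8,30) nearest=8 d=9 new=(6,24) → add node 9 parent=8 cost=24
11. q=(7,27) nearest=9 d=3 new=(7,27) → blocked by [7,9]×[21,30], reject
12. q=(2,34) nearest=9 d=10 new=(3,27) → add node 10 parent=9 cost=27
13. q=(7,5) nearest=1 d=2 new=(7,5) → add node 11 parent=1 cost=5
14. q=(0,32) nearest=10 d=5 new=(0,30) → add node 12 parent=10 cost=30
15. q=(6,12) nearest=4 d=2 new=(6,12) → add node 13 parent=4 cost=14
16. q=(10,31) nearest=9 d=7 new=(9,27) → blocked by [7,9]×[21,30], reject
17. q=(3,26) nearest=10 d=1 new=(3,26) → add node 14 parent=10 cost=28
18. q=(5,9) nearest=3 d=2 new=(5,9) → add node 15 parent=3 cost=11
19. q=(7,28) nearest=9 d=4 new=(7,27) → blocked by [7,9]×[21,30], reject
20. q=(10,29) nearest=9 d=5 new=(9,27) → blocked by [7,9]×[21,30], reject
21. q=(10,41) nearest=12 d=11 new=(3,33) → add node 16 parent=12 cost=33
22. q=(8,15) nearest=7 d=2 new=(8,15) → add node 17 parent=7 cost=21
23. q=(6,37) nearest=16 d=4 new=(6,36) → add node 18 parent=16 cost=36
24. q=(7,20) nearest=6 d=2 new=(7,20) → add node 19 parent=6 cost=20; rewire 14→19 (26<28)

Path: 0 1 2 3 4 5 6 19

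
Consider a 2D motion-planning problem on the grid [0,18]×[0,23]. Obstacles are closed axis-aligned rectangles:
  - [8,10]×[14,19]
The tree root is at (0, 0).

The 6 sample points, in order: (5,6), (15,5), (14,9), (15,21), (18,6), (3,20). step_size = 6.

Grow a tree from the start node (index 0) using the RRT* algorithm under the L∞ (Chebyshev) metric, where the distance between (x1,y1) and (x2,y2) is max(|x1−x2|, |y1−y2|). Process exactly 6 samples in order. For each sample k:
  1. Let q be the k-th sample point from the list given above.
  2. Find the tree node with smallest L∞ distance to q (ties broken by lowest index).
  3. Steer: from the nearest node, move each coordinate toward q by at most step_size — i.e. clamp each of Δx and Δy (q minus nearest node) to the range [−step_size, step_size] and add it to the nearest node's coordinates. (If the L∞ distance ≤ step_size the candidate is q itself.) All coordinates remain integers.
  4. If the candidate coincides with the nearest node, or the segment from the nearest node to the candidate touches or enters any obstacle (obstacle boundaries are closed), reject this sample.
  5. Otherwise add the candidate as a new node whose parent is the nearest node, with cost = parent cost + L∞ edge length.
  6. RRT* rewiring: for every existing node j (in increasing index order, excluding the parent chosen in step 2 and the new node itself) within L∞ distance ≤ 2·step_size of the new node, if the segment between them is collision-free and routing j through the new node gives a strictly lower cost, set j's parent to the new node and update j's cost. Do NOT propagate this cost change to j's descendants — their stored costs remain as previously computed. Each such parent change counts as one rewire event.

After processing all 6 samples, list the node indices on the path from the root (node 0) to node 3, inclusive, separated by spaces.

Path: 0 1 2 3

1. q=(5,6) nearest=0 d=6 new=(5,6) → add node 1 parent=0 cost=6
2. q=(15,5) nearest=1 d=10 new=(11,5) → add node 2 parent=1 cost=12
3. q=(14,9) nearest=2 d=4 new=(14,9) → add node 3 parent=2 cost=16
4. q=(15,21) nearest=3 d=12 new=(15,15) → add node 4 parent=3 cost=22
5. q=(18,6) nearest=3 d=4 new=(18,6) → add node 5 parent=3 cost=20
6. q=(3,20) nearest=3 d=11 new=(8,15) → blocked by [8,10]×[14,19], reject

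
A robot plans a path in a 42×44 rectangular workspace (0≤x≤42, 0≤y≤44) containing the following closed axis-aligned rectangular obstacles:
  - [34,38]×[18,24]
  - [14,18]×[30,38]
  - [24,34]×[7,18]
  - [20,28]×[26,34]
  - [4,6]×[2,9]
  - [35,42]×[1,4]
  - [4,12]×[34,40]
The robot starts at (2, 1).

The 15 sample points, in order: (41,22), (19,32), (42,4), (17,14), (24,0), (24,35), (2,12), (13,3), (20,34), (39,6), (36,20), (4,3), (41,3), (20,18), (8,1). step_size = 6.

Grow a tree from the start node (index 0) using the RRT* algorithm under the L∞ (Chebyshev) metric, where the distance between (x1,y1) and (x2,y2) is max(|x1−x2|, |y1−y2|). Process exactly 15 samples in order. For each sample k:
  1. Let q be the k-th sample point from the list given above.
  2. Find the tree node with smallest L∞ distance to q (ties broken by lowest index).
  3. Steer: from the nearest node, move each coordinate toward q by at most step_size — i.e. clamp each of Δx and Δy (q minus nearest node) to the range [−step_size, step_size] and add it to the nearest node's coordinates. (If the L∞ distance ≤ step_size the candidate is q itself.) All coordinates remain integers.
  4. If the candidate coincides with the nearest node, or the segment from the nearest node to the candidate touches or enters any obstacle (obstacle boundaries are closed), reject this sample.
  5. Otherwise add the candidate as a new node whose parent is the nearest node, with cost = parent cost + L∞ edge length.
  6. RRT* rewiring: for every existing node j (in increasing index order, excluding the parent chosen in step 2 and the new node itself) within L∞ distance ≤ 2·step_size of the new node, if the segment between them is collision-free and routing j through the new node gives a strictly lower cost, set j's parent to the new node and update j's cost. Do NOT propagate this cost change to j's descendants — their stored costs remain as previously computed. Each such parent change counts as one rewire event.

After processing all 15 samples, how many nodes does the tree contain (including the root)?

Node count: 8

1. q=(41,22) nearest=0 d=39 new=(8,7) → blocked by [4,6]×[2,9], reject
2. q=(19,32) nearest=0 d=31 new=(8,7) → blocked by [4,6]×[2,9], reject
3. q=(42,4) nearest=0 d=40 new=(8,4) → blocked by [4,6]×[2,9], reject
4. q=(17,14) nearest=0 d=15 new=(8,7) → blocked by [4,6]×[2,9], reject
5. q=(24,0) nearest=0 d=22 new=(8,0) → add node 1 parent=0 cost=6
6. q=(24,35) nearest=0 d=34 new=(8,7) → blocked by [4,6]×[2,9], reject
7. q=(2,12) nearest=0 d=11 new=(2,7) → add node 2 parent=0 cost=6
8. q=(13,3) nearest=1 d=5 new=(13,3) → add node 3 parent=1 cost=11
9. q=(20,34) nearest=2 d=27 new=(8,13) → blocked by [4,6]×[2,9], reject
10. q=(39,6) nearest=3 d=26 new=(19,6) → add node 4 parent=3 cost=17
11. q=(36,20) nearest=4 d=17 new=(25,12) → blocked by [24,34]×[7,18], reject
12. q=(4,3) nearest=0 d=2 new=(4,3) → blocked by [4,6]×[2,9], reject
13. q=(41,3) nearest=4 d=22 new=(25,3) → add node 5 parent=4 cost=23
14. q=(20,18) nearest=4 d=12 new=(20,12) → add node 6 parent=4 cost=23
15. q=(8,1) nearest=1 d=1 new=(8,1) → add node 7 parent=1 cost=7; rewire 6→7 (19<23)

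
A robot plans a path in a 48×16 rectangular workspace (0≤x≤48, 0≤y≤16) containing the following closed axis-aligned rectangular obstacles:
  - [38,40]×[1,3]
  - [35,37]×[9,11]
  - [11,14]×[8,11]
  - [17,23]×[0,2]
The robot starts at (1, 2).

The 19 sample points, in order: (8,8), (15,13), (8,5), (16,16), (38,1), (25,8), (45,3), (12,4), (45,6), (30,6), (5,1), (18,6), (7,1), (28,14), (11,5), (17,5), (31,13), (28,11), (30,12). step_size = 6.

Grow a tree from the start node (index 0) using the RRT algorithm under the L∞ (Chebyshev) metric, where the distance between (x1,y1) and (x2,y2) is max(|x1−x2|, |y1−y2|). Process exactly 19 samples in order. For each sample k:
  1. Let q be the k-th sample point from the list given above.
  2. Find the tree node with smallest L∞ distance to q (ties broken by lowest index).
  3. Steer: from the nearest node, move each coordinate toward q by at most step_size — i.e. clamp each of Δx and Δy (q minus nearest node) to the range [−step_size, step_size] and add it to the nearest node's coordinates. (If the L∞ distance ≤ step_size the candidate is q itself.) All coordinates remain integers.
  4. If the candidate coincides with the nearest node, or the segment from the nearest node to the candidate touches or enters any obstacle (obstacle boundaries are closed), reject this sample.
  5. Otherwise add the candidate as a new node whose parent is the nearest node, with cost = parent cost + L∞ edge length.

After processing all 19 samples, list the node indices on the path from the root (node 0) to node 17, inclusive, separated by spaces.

1. q=(8,8) nearest=0 d=7 new=(7,8) → add node 1 parent=0 cost=6
2. q=(15,13) nearest=1 d=8 new=(13,13) → add node 2 parent=1 cost=12
3. q=(8,5) nearest=1 d=3 new=(8,5) → add node 3 parent=1 cost=9
4. q=(16,16) nearest=2 d=3 new=(16,16) → add node 4 parent=2 cost=15
5. q=(38,1) nearest=4 d=22 new=(22,10) → add node 5 parent=4 cost=21
6. q=(25,8) nearest=5 d=3 new=(25,8) → add node 6 parent=5 cost=24
7. q=(45,3) nearest=6 d=20 new=(31,3) → add node 7 parent=6 cost=30
8. q=(12,4) nearest=3 d=4 new=(12,4) → add node 8 parent=3 cost=13
9. q=(45,6) nearest=7 d=14 new=(37,6) → add node 9 parent=7 cost=36
10. q=(30,6) nearest=7 d=3 new=(30,6) → add node 10 parent=7 cost=33
11. q=(5,1) nearest=0 d=4 new=(5,1) → add node 11 parent=0 cost=4
12. q=(18,6) nearest=5 d=4 new=(18,6) → add node 12 parent=5 cost=25
13. q=(7,1) nearest=11 d=2 new=(7,1) → add node 13 parent=11 cost=6
14. q=(28,14) nearest=5 d=6 new=(28,14) → add node 14 parent=5 cost=27
15. q=(11,5) nearest=8 d=1 new=(11,5) → add node 15 parent=8 cost=14
16. q=(17,5) nearest=12 d=1 new=(17,5) → add node 16 parent=12 cost=26
17. q=(31,13) nearest=14 d=3 new=(31,13) → add node 17 parent=14 cost=30
18. q=(28,11) nearest=6 d=3 new=(28,11) → add node 18 parent=6 cost=27
19. q=(30,12) nearest=17 d=1 new=(30,12) → add node 19 parent=17 cost=31

Path: 0 1 2 4 5 14 17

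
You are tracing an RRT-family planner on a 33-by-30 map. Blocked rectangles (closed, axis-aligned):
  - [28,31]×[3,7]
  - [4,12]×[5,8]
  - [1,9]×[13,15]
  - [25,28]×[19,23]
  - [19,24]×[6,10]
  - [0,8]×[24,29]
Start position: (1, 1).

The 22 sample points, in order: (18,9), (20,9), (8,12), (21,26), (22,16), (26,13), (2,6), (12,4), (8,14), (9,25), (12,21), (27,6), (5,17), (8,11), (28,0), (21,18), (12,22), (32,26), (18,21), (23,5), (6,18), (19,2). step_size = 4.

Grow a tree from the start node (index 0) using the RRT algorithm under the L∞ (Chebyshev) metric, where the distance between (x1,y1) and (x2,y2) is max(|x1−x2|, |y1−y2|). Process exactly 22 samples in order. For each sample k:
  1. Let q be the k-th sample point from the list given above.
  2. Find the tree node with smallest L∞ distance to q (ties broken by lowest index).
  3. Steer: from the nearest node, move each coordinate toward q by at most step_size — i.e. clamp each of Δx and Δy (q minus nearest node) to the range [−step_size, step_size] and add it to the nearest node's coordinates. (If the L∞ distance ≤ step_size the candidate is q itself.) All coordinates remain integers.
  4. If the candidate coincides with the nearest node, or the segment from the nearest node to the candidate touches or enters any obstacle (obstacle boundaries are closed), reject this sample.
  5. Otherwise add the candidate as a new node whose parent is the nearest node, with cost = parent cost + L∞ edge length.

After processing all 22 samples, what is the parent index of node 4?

1. q=(18,9) nearest=0 d=17 new=(5,5) → blocked by [4,12]×[5,8], reject
2. q=(20,9) nearest=0 d=19 new=(5,5) → blocked by [4,12]×[5,8], reject
3. q=(8,12) nearest=0 d=11 new=(5,5) → blocked by [4,12]×[5,8], reject
4. q=(21,26) nearest=0 d=25 new=(5,5) → blocked by [4,12]×[5,8], reject
5. q=(22,16) nearest=0 d=21 new=(5,5) → blocked by [4,12]×[5,8], reject
6. q=(26,13) nearest=0 d=25 new=(5,5) → blocked by [4,12]×[5,8], reject
7. q=(2,6) nearest=0 d=5 new=(2,5) → add node 1 parent=0 cost=4
8. q=(12,4) nearest=1 d=10 new=(6,4) → add node 2 parent=1 cost=8
9. q=(8,14) nearest=1 d=9 new=(6,9) → blocked by [4,12]×[5,8], reject
10. q=(9,25) nearest=1 d=20 new=(6,9) → blocked by [4,12]×[5,8], reject
11. q=(12,21) nearest=1 d=16 new=(6,9) → blocked by [4,12]×[5,8], reject
12. q=(27,6) nearest=2 d=21 new=(10,6) → blocked by [4,12]×[5,8], reject
13. q=(5,17) nearest=1 d=12 new=(5,9) → blocked by [4,12]×[5,8], reject
14. q=(8,11) nearest=1 d=6 new=(6,9) → blocked by [4,12]×[5,8], reject
15. q=(28,0) nearest=2 d=22 new=(10,0) → add node 3 parent=2 cost=12
16. q=(21,18) nearest=2 d=15 new=(10,8) → blocked by [4,12]×[5,8], reject
17. q=(12,22) nearest=1 d=17 new=(6,9) → blocked by [4,12]×[5,8], reject
18. q=(32,26) nearest=2 d=26 new=(10,8) → blocked by [4,12]×[5,8], reject
19. q=(18,21) nearest=1 d=16 new=(6,9) → blocked by [4,12]×[5,8], reject
20. q=(23,5) nearest=3 d=13 new=(14,4) → add node 4 parent=3 cost=16
21. q=(6,18) nearest=1 d=13 new=(6,9) → blocked by [4,12]×[5,8], reject
22. q=(19,2) nearest=4 d=5 new=(18,2) → add node 5 parent=4 cost=20

Parent of node 4: 3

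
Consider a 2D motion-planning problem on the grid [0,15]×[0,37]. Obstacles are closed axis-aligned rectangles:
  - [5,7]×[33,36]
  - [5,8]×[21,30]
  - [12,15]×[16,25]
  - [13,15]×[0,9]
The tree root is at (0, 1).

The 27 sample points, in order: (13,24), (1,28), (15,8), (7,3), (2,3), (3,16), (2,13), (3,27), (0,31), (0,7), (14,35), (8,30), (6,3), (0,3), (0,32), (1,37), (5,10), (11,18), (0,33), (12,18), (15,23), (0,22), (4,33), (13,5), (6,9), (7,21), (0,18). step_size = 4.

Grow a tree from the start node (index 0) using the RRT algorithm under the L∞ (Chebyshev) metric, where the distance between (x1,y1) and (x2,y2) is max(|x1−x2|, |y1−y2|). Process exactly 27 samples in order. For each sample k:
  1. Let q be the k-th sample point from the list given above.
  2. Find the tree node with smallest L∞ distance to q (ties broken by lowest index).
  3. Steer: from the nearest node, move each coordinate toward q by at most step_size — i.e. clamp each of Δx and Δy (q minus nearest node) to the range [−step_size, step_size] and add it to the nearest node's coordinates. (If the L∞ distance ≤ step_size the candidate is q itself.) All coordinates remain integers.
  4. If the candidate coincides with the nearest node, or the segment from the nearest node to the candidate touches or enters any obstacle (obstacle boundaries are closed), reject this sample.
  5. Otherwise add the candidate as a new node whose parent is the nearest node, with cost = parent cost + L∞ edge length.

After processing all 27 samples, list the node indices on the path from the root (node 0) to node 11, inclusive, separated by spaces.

1. q=(13,24) nearest=0 d=23 new=(4,5) → add node 1 parent=0 cost=4
2. q=(1,28) nearest=1 d=23 new=(1,9) → add node 2 parent=1 cost=8
3. q=(15,8) nearest=1 d=11 new=(8,8) → add node 3 parent=1 cost=8
4. q=(7,3) nearest=1 d=3 new=(7,3) → add node 4 parent=1 cost=7
5. q=(2,3) nearest=0 d=2 new=(2,3) → add node 5 parent=0 cost=2
6. q=(3,16) nearest=2 d=7 new=(3,13) → add node 6 parent=2 cost=12
7. q=(2,13) nearest=6 d=1 new=(2,13) → add node 7 parent=6 cost=13
8. q=(3,27) nearest=6 d=14 new=(3,17) → add node 8 parent=6 cost=16
9. q=(0,31) nearest=8 d=14 new=(0,21) → add node 9 parent=8 cost=20
10. q=(0,7) nearest=2 d=2 new=(0,7) → add node 10 parent=2 cost=10
11. q=(14,35) nearest=9 d=14 new=(4,25) → add node 11 parent=9 cost=24
12. q=(8,30) nearest=11 d=5 new=(8,29) → blocked by [5,8]×[21,30], reject
13. q=(6,3) nearest=4 d=1 new=(6,3) → add node 12 parent=4 cost=8
14. q=(0,3) nearest=0 d=2 new=(0,3) → add node 13 parent=0 cost=2
15. q=(0,32) nearest=11 d=7 new=(0,29) → add node 14 parent=11 cost=28
16. q=(1,37) nearest=14 d=8 new=(1,33) → add node 15 parent=14 cost=32
17. q=(5,10) nearest=3 d=3 new=(5,10) → add node 16 parent=3 cost=11
18. q=(11,18) nearest=11 d=7 new=(8,21) → blocked by [5,8]×[21,30], reject
19. q=(0,33) nearest=15 d=1 new=(0,33) → add node 17 parent=15 cost=33
20. q=(12,18) nearest=11 d=8 new=(8,21) → blocked by [5,8]×[21,30], reject
21. q=(15,23) nearest=11 d=11 new=(8,23) → blocked by [5,8]×[21,30], reject
22. q=(0,22) nearest=9 d=1 new=(0,22) → add node 18 parent=9 cost=21
23. q=(4,33) nearest=15 d=3 new=(4,33) → add node 19 parent=15 cost=35
24. q=(13,5) nearest=3 d=5 new=(12,5) → add node 20 parent=3 cost=12
25. q=(6,9) nearest=16 d=1 new=(6,9) → add node 21 parent=16 cost=12
26. q=(7,21) nearest=8 d=4 new=(7,21) → blocked by [5,8]×[21,30], reject
27. q=(0,18) nearest=8 d=3 new=(0,18) → add node 22 parent=8 cost=19

Path: 0 1 2 6 8 9 11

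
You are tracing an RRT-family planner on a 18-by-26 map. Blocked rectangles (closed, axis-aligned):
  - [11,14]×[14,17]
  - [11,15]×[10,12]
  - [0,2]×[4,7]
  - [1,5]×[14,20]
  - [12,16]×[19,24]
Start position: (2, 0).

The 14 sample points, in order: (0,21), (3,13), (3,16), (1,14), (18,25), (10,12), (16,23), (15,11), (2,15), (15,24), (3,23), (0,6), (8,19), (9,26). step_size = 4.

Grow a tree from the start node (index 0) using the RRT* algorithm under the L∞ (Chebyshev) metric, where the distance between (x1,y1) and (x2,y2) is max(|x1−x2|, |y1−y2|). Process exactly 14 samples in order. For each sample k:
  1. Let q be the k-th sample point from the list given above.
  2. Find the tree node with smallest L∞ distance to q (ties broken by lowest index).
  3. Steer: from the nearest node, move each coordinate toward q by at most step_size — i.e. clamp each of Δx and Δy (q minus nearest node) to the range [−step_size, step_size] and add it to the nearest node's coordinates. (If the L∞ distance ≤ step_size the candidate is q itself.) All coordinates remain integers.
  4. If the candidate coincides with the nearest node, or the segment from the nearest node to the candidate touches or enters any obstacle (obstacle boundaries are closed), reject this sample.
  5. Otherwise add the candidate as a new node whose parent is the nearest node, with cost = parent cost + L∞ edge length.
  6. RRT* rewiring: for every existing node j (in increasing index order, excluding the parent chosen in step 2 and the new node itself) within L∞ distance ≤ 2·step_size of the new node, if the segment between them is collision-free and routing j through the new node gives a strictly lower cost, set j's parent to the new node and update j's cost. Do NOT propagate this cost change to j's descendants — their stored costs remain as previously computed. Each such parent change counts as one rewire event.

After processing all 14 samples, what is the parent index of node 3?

Parent of node 3: 2

1. q=(0,21) nearest=0 d=21 new=(0,4) → blocked by [0,2]×[4,7], reject
2. q=(3,13) nearest=0 d=13 new=(3,4) → add node 1 parent=0 cost=4
3. q=(3,16) nearest=1 d=12 new=(3,8) → add node 2 parent=1 cost=8
4. q=(1,14) nearest=2 d=6 new=(1,12) → add node 3 parent=2 cost=12
5. q=(18,25) nearest=2 d=17 new=(7,12) → add node 4 parent=2 cost=12
6. q=(10,12) nearest=4 d=3 new=(10,12) → add node 5 parent=4 cost=15
7. q=(16,23) nearest=4 d=11 new=(11,16) → blocked by [11,14]×[14,17], reject
8. q=(15,11) nearest=5 d=5 new=(14,11) → blocked by [11,15]×[10,12], reject
9. q=(2,15) nearest=3 d=3 new=(2,15) → blocked by [1,5]×[14,20], reject
10. q=(15,24) nearest=4 d=12 new=(11,16) → blocked by [11,14]×[14,17], reject
11. q=(3,23) nearest=3 d=11 new=(3,16) → blocked by [1,5]×[14,20], reject
12. q=(0,6) nearest=1 d=3 new=(0,6) → blocked by [0,2]×[4,7], reject
13. q=(8,19) nearest=3 d=7 new=(5,16) → blocked by [1,5]×[14,20], reject
14. q=(9,26) nearest=3 d=14 new=(5,16) → blocked by [1,5]×[14,20], reject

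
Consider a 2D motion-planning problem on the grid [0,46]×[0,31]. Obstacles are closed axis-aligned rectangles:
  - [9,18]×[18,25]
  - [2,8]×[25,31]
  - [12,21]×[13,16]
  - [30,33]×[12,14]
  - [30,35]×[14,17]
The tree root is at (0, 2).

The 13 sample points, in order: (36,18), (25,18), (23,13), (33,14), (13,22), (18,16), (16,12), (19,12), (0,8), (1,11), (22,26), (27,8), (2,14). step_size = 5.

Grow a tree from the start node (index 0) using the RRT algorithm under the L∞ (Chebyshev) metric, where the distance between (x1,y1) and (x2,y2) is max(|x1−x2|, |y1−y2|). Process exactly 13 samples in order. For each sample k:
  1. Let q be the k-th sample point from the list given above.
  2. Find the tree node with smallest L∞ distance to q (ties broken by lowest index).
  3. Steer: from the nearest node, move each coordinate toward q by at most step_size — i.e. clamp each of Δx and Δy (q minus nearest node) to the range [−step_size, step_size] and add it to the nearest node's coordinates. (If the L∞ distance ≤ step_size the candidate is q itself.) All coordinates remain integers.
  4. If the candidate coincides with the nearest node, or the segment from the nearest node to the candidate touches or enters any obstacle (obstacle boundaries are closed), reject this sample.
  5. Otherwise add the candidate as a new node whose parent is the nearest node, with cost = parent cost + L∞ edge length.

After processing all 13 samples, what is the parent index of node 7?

1. q=(36,18) nearest=0 d=36 new=(5,7) → add node 1 parent=0 cost=5
2. q=(25,18) nearest=1 d=20 new=(10,12) → add node 2 parent=1 cost=10
3. q=(23,13) nearest=2 d=13 new=(15,13) → blocked by [12,21]×[13,16], reject
4. q=(33,14) nearest=2 d=23 new=(15,14) → blocked by [12,21]×[13,16], reject
5. q=(13,22) nearest=2 d=10 new=(13,17) → blocked by [12,21]×[13,16], reject
6. q=(18,16) nearest=2 d=8 new=(15,16) → blocked by [12,21]×[13,16], reject
7. q=(16,12) nearest=2 d=6 new=(15,12) → add node 3 parent=2 cost=15
8. q=(19,12) nearest=3 d=4 new=(19,12) → add node 4 parent=3 cost=19
9. q=(0,8) nearest=1 d=5 new=(0,8) → add node 5 parent=1 cost=10
10. q=(1,11) nearest=5 d=3 new=(1,11) → add node 6 parent=5 cost=13
11. q=(22,26) nearest=2 d=14 new=(15,17) → blocked by [12,21]×[13,16], reject
12. q=(27,8) nearest=4 d=8 new=(24,8) → add node 7 parent=4 cost=24
13. q=(2,14) nearest=6 d=3 new=(2,14) → add node 8 parent=6 cost=16

Parent of node 7: 4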